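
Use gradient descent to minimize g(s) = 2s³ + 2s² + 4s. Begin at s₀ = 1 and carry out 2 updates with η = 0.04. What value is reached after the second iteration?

0.163136

g′(s) = 6s² + 4s + 4
Step 1: g′(1) = 14; s₁ = 1 − 0.04·14 = 0.44
Step 2: g′(0.44) = 6.9216; s₂ = 0.44 − 0.04·6.9216 = 0.163136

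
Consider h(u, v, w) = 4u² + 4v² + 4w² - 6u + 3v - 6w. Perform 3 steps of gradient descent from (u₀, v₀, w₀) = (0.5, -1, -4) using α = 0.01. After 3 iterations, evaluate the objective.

∇h = (8u - 6, 8v + 3, 8w - 6)
Step 1: at (0.5, -1, -4), ∇h = (-2, -5, -38) → (0.5, -1, -4) − 0.01·(-2, -5, -38) = (0.52, -0.95, -3.62)
Step 2: at (0.52, -0.95, -3.62), ∇h = (-1.84, -4.6, -34.96) → (0.52, -0.95, -3.62) − 0.01·(-1.84, -4.6, -34.96) = (0.5384, -0.904, -3.2704)
Step 3: at (0.5384, -0.904, -3.2704), ∇h = (-1.6928, -4.232, -32.1632) → (0.5384, -0.904, -3.2704) − 0.01·(-1.6928, -4.232, -32.1632) = (0.555328, -0.86168, -2.948768)
h(0.555328, -0.86168, -2.948768) = 50.760057311232

50.760057311232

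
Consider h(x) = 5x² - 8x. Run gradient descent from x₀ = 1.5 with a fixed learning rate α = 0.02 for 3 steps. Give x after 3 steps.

1.1584

h′(x) = 10x - 8
x₁ = 1.5 − 0.02·7 = 1.36
x₂ = 1.36 − 0.02·5.6 = 1.248
x₃ = 1.248 − 0.02·4.48 = 1.1584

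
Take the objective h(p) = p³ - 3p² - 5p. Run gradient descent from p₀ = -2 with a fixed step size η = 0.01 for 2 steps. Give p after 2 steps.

h′(p) = 3p² - 6p - 5
p₁ = -2 − 0.01·19 = -2.19
p₂ = -2.19 − 0.01·22.5283 = -2.415283

-2.415283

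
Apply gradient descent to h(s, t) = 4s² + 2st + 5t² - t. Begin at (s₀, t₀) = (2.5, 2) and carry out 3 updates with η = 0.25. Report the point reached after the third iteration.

∇h = (8s + 2t, 2s + 10t - 1)
(s₁, t₁) = (2.5, 2) − 0.25·(24, 24) = (-3.5, -4)
(s₂, t₂) = (-3.5, -4) − 0.25·(-36, -48) = (5.5, 8)
(s₃, t₃) = (5.5, 8) − 0.25·(60, 90) = (-9.5, -14.5)

(-9.5, -14.5)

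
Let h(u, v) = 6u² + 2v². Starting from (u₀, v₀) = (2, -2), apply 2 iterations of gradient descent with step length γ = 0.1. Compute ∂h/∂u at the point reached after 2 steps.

∇h = (12u, 4v)
Step 1: at (2, -2), ∇h = (24, -8) → (2, -2) − 0.1·(24, -8) = (-0.4, -1.2)
Step 2: at (-0.4, -1.2), ∇h = (-4.8, -4.8) → (-0.4, -1.2) − 0.1·(-4.8, -4.8) = (0.08, -0.72)
∂h/∂u at (0.08, -0.72) = 0.96

0.96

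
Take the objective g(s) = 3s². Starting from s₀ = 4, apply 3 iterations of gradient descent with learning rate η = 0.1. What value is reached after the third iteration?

g′(s) = 6s
s₁ = 4 − 0.1·24 = 1.6
s₂ = 1.6 − 0.1·9.6 = 0.64
s₃ = 0.64 − 0.1·3.84 = 0.256

0.256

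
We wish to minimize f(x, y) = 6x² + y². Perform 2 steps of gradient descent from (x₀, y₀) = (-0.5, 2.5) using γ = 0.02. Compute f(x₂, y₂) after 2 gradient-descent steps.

5.80884864

∇f = (12x, 2y)
Step 1: at (-0.5, 2.5), ∇f = (-6, 5) → (-0.5, 2.5) − 0.02·(-6, 5) = (-0.38, 2.4)
Step 2: at (-0.38, 2.4), ∇f = (-4.56, 4.8) → (-0.38, 2.4) − 0.02·(-4.56, 4.8) = (-0.2888, 2.304)
f(-0.2888, 2.304) = 5.80884864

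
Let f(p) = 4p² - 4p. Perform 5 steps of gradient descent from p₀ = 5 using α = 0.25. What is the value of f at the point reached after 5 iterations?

f′(p) = 8p - 4
p₁ = 5 − 0.25·36 = -4
p₂ = -4 − 0.25·(-36) = 5
p₃ = 5 − 0.25·36 = -4
p₄ = -4 − 0.25·(-36) = 5
p₅ = 5 − 0.25·36 = -4
f(-4) = 80

80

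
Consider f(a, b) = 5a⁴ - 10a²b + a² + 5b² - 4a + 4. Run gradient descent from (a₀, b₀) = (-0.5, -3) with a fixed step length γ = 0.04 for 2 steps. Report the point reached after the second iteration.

∇f = (20a³ - 20ab + 2a - 4, -10a² + 10b)
Step 1: at (-0.5, -3), ∇f = (-37.5, -32.5) → (-0.5, -3) − 0.04·(-37.5, -32.5) = (1, -1.7)
Step 2: at (1, -1.7), ∇f = (52, -27) → (1, -1.7) − 0.04·(52, -27) = (-1.08, -0.62)

(-1.08, -0.62)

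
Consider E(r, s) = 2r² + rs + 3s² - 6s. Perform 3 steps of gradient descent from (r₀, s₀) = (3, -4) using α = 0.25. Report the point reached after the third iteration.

(0.03125, 1.734375)

∇E = (4r + s, r + 6s - 6)
(r₁, s₁) = (3, -4) − 0.25·(8, -27) = (1, 2.75)
(r₂, s₂) = (1, 2.75) − 0.25·(6.75, 11.5) = (-0.6875, -0.125)
(r₃, s₃) = (-0.6875, -0.125) − 0.25·(-2.875, -7.4375) = (0.03125, 1.734375)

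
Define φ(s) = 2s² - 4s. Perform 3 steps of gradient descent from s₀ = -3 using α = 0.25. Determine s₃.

φ′(s) = 4s - 4
s₁ = -3 − 0.25·(-16) = 1
s₂ = 1 − 0.25·0 = 1
s₃ = 1 − 0.25·0 = 1

1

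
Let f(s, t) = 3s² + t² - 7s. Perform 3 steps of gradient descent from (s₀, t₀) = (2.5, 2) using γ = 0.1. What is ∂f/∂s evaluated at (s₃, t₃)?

0.512

∇f = (6s - 7, 2t)
(s₁, t₁) = (2.5, 2) − 0.1·(8, 4) = (1.7, 1.6)
(s₂, t₂) = (1.7, 1.6) − 0.1·(3.2, 3.2) = (1.38, 1.28)
(s₃, t₃) = (1.38, 1.28) − 0.1·(1.28, 2.56) = (1.252, 1.024)
∂f/∂s at (1.252, 1.024) = 0.512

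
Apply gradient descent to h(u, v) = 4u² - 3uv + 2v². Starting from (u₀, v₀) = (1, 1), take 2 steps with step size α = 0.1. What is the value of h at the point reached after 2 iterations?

0.7339

∇h = (8u - 3v, -3u + 4v)
(u₁, v₁) = (1, 1) − 0.1·(5, 1) = (0.5, 0.9)
(u₂, v₂) = (0.5, 0.9) − 0.1·(1.3, 2.1) = (0.37, 0.69)
h(0.37, 0.69) = 0.7339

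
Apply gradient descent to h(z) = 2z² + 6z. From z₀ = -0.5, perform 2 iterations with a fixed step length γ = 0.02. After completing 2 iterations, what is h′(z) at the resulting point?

h′(z) = 4z + 6
z₁ = -0.5 − 0.02·4 = -0.58
z₂ = -0.58 − 0.02·3.68 = -0.6536
h′(z) at (-0.6536) = 3.3856

3.3856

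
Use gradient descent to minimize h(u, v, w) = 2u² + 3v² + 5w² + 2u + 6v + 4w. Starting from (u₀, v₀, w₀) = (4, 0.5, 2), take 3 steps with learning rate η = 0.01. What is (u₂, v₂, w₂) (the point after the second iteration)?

(3.6472, 0.3254, 1.544)

∇h = (4u + 2, 6v + 6, 10w + 4)
Step 1: at (4, 0.5, 2), ∇h = (18, 9, 24) → (4, 0.5, 2) − 0.01·(18, 9, 24) = (3.82, 0.41, 1.76)
Step 2: at (3.82, 0.41, 1.76), ∇h = (17.28, 8.46, 21.6) → (3.82, 0.41, 1.76) − 0.01·(17.28, 8.46, 21.6) = (3.6472, 0.3254, 1.544)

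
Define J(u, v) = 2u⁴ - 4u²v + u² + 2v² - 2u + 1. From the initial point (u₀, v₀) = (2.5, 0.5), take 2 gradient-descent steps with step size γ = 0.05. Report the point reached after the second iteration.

∇J = (8u³ - 8uv + 2u - 2, -4u² + 4v)
Step 1: at (2.5, 0.5), ∇J = (118, -23) → (2.5, 0.5) − 0.05·(118, -23) = (-3.4, 1.65)
Step 2: at (-3.4, 1.65), ∇J = (-278.352, -39.64) → (-3.4, 1.65) − 0.05·(-278.352, -39.64) = (10.5176, 3.632)

(10.5176, 3.632)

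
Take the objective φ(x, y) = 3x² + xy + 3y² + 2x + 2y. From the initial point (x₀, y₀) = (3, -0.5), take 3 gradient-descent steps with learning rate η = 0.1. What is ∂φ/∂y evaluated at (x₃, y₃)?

-0.8035

∇φ = (6x + y + 2, x + 6y + 2)
(x₁, y₁) = (3, -0.5) − 0.1·(19.5, 2) = (1.05, -0.7)
(x₂, y₂) = (1.05, -0.7) − 0.1·(7.6, -1.15) = (0.29, -0.585)
(x₃, y₃) = (0.29, -0.585) − 0.1·(3.155, -1.22) = (-0.0255, -0.463)
∂φ/∂y at (-0.0255, -0.463) = -0.8035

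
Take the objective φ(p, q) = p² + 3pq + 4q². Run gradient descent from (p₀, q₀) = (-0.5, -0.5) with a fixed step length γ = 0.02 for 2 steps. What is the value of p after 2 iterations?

∇φ = (2p + 3q, 3p + 8q)
Step 1: at (-0.5, -0.5), ∇φ = (-2.5, -5.5) → (-0.5, -0.5) − 0.02·(-2.5, -5.5) = (-0.45, -0.39)
Step 2: at (-0.45, -0.39), ∇φ = (-2.07, -4.47) → (-0.45, -0.39) − 0.02·(-2.07, -4.47) = (-0.4086, -0.3006)
p = -0.4086

-0.4086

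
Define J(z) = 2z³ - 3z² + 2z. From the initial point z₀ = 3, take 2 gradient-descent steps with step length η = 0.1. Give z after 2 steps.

J′(z) = 6z² - 6z + 2
z₁ = 3 − 0.1·38 = -0.8
z₂ = -0.8 − 0.1·10.64 = -1.864

-1.864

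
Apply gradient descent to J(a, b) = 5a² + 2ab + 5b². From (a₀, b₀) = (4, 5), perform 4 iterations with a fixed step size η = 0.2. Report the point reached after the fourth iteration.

(17.2224, 17.352)

∇J = (10a + 2b, 2a + 10b)
Step 1: at (4, 5), ∇J = (50, 58) → (4, 5) − 0.2·(50, 58) = (-6, -6.6)
Step 2: at (-6, -6.6), ∇J = (-73.2, -78) → (-6, -6.6) − 0.2·(-73.2, -78) = (8.64, 9)
Step 3: at (8.64, 9), ∇J = (104.4, 107.28) → (8.64, 9) − 0.2·(104.4, 107.28) = (-12.24, -12.456)
Step 4: at (-12.24, -12.456), ∇J = (-147.312, -149.04) → (-12.24, -12.456) − 0.2·(-147.312, -149.04) = (17.2224, 17.352)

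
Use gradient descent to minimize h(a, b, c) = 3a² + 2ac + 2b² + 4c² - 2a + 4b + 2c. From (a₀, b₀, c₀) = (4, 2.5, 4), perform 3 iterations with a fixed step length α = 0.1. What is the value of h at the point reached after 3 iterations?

-1.649504

∇h = (6a + 2c - 2, 4b + 4, 2a + 8c + 2)
Step 1: at (4, 2.5, 4), ∇h = (30, 14, 42) → (4, 2.5, 4) − 0.1·(30, 14, 42) = (1, 1.1, -0.2)
Step 2: at (1, 1.1, -0.2), ∇h = (3.6, 8.4, 2.4) → (1, 1.1, -0.2) − 0.1·(3.6, 8.4, 2.4) = (0.64, 0.26, -0.44)
Step 3: at (0.64, 0.26, -0.44), ∇h = (0.96, 5.04, -0.24) → (0.64, 0.26, -0.44) − 0.1·(0.96, 5.04, -0.24) = (0.544, -0.244, -0.416)
h(0.544, -0.244, -0.416) = -1.649504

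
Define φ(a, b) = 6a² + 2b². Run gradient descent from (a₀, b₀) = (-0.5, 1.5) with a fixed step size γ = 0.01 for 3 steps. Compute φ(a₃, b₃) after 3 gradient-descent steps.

4.219016183808

∇φ = (12a, 4b)
Step 1: at (-0.5, 1.5), ∇φ = (-6, 6) → (-0.5, 1.5) − 0.01·(-6, 6) = (-0.44, 1.44)
Step 2: at (-0.44, 1.44), ∇φ = (-5.28, 5.76) → (-0.44, 1.44) − 0.01·(-5.28, 5.76) = (-0.3872, 1.3824)
Step 3: at (-0.3872, 1.3824), ∇φ = (-4.6464, 5.5296) → (-0.3872, 1.3824) − 0.01·(-4.6464, 5.5296) = (-0.340736, 1.327104)
φ(-0.340736, 1.327104) = 4.219016183808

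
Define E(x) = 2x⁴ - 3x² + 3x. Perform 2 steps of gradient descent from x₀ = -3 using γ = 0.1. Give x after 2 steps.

-3567.6

E′(x) = 8x³ - 6x + 3
Step 1: E′(-3) = -195; x₁ = -3 − 0.1·(-195) = 16.5
Step 2: E′(16.5) = 35841; x₂ = 16.5 − 0.1·35841 = -3567.6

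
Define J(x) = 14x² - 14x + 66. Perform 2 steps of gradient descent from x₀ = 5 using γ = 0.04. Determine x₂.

J′(x) = 28x - 14
x₁ = 5 − 0.04·126 = -0.04
x₂ = -0.04 − 0.04·(-15.12) = 0.5648

0.5648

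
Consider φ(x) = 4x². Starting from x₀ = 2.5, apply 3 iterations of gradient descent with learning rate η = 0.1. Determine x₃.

0.02

φ′(x) = 8x
x₁ = 2.5 − 0.1·20 = 0.5
x₂ = 0.5 − 0.1·4 = 0.1
x₃ = 0.1 − 0.1·0.8 = 0.02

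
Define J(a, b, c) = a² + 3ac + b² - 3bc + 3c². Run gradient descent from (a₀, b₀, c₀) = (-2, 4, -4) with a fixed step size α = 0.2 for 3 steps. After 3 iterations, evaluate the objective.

20.96256

∇J = (2a + 3c, 2b - 3c, 3a - 3b + 6c)
(a₁, b₁, c₁) = (-2, 4, -4) − 0.2·(-16, 20, -42) = (1.2, 0, 4.4)
(a₂, b₂, c₂) = (1.2, 0, 4.4) − 0.2·(15.6, -13.2, 30) = (-1.92, 2.64, -1.6)
(a₃, b₃, c₃) = (-1.92, 2.64, -1.6) − 0.2·(-8.64, 10.08, -23.28) = (-0.192, 0.624, 3.056)
J(-0.192, 0.624, 3.056) = 20.96256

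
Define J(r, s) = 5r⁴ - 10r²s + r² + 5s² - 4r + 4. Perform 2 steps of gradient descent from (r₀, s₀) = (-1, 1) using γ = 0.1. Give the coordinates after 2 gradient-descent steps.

(-0.592, 0.16)

∇J = (20r³ - 20rs + 2r - 4, -10r² + 10s)
(r₁, s₁) = (-1, 1) − 0.1·(-6, 0) = (-0.4, 1)
(r₂, s₂) = (-0.4, 1) − 0.1·(1.92, 8.4) = (-0.592, 0.16)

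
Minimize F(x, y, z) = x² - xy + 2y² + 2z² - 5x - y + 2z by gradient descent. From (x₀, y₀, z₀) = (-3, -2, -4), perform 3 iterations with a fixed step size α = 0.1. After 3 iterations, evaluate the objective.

∇F = (2x - y - 5, -x + 4y - 1, 4z + 2)
(x₁, y₁, z₁) = (-3, -2, -4) − 0.1·(-9, -6, -14) = (-2.1, -1.4, -2.6)
(x₂, y₂, z₂) = (-2.1, -1.4, -2.6) − 0.1·(-7.8, -4.5, -8.4) = (-1.32, -0.95, -1.76)
(x₃, y₃, z₃) = (-1.32, -0.95, -1.76) − 0.1·(-6.69, -3.48, -5.04) = (-0.651, -0.602, -1.256)
F(-0.651, -0.602, -1.256) = 5.256779

5.256779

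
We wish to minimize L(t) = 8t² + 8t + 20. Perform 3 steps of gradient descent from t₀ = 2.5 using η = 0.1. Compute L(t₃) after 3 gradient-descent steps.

L′(t) = 16t + 8
t₁ = 2.5 − 0.1·48 = -2.3
t₂ = -2.3 − 0.1·(-28.8) = 0.58
t₃ = 0.58 − 0.1·17.28 = -1.148
L(-1.148) = 21.359232

21.359232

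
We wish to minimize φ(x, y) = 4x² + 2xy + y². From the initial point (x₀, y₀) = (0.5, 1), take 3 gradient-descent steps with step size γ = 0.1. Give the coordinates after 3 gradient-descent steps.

(-0.148, 0.496)

∇φ = (8x + 2y, 2x + 2y)
(x₁, y₁) = (0.5, 1) − 0.1·(6, 3) = (-0.1, 0.7)
(x₂, y₂) = (-0.1, 0.7) − 0.1·(0.6, 1.2) = (-0.16, 0.58)
(x₃, y₃) = (-0.16, 0.58) − 0.1·(-0.12, 0.84) = (-0.148, 0.496)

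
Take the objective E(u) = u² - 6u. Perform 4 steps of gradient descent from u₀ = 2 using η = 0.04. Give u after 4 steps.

2.28360704

E′(u) = 2u - 6
u₁ = 2 − 0.04·(-2) = 2.08
u₂ = 2.08 − 0.04·(-1.84) = 2.1536
u₃ = 2.1536 − 0.04·(-1.6928) = 2.221312
u₄ = 2.221312 − 0.04·(-1.557376) = 2.28360704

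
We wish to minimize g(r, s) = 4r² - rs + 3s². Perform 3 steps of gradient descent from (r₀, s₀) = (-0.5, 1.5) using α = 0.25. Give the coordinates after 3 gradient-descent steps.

∇g = (8r - s, -r + 6s)
Step 1: at (-0.5, 1.5), ∇g = (-5.5, 9.5) → (-0.5, 1.5) − 0.25·(-5.5, 9.5) = (0.875, -0.875)
Step 2: at (0.875, -0.875), ∇g = (7.875, -6.125) → (0.875, -0.875) − 0.25·(7.875, -6.125) = (-1.09375, 0.65625)
Step 3: at (-1.09375, 0.65625), ∇g = (-9.40625, 5.03125) → (-1.09375, 0.65625) − 0.25·(-9.40625, 5.03125) = (1.2578125, -0.6015625)

(1.2578125, -0.6015625)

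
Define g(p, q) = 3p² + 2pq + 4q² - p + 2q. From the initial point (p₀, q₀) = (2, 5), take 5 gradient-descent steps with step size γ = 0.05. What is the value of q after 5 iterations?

0.069415

∇g = (6p + 2q - 1, 2p + 8q + 2)
Step 1: at (2, 5), ∇g = (21, 46) → (2, 5) − 0.05·(21, 46) = (0.95, 2.7)
Step 2: at (0.95, 2.7), ∇g = (10.1, 25.5) → (0.95, 2.7) − 0.05·(10.1, 25.5) = (0.445, 1.425)
Step 3: at (0.445, 1.425), ∇g = (4.52, 14.29) → (0.445, 1.425) − 0.05·(4.52, 14.29) = (0.219, 0.7105)
Step 4: at (0.219, 0.7105), ∇g = (1.735, 8.122) → (0.219, 0.7105) − 0.05·(1.735, 8.122) = (0.13225, 0.3044)
Step 5: at (0.13225, 0.3044), ∇g = (0.4023, 4.6997) → (0.13225, 0.3044) − 0.05·(0.4023, 4.6997) = (0.112135, 0.069415)
q = 0.069415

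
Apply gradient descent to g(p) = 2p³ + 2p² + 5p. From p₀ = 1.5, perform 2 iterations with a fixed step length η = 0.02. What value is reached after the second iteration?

0.706788

g′(p) = 6p² + 4p + 5
p₁ = 1.5 − 0.02·24.5 = 1.01
p₂ = 1.01 − 0.02·15.1606 = 0.706788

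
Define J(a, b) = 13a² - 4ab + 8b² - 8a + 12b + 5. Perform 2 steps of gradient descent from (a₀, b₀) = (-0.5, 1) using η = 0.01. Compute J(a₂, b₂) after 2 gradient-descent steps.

∇J = (26a - 4b - 8, -4a + 16b + 12)
Step 1: at (-0.5, 1), ∇J = (-25, 30) → (-0.5, 1) − 0.01·(-25, 30) = (-0.25, 0.7)
Step 2: at (-0.25, 0.7), ∇J = (-17.3, 24.2) → (-0.25, 0.7) − 0.01·(-17.3, 24.2) = (-0.077, 0.458)
J(-0.077, 0.458) = 13.008253

13.008253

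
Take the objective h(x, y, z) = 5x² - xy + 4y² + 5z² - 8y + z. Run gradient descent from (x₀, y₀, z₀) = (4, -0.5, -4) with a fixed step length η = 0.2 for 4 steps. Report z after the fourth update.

-4

∇h = (10x - y, -x + 8y - 8, 10z + 1)
(x₁, y₁, z₁) = (4, -0.5, -4) − 0.2·(40.5, -16, -39) = (-4.1, 2.7, 3.8)
(x₂, y₂, z₂) = (-4.1, 2.7, 3.8) − 0.2·(-43.7, 17.7, 39) = (4.64, -0.84, -4)
(x₃, y₃, z₃) = (4.64, -0.84, -4) − 0.2·(47.24, -19.36, -39) = (-4.808, 3.032, 3.8)
(x₄, y₄, z₄) = (-4.808, 3.032, 3.8) − 0.2·(-51.112, 21.064, 39) = (5.4144, -1.1808, -4)
z = -4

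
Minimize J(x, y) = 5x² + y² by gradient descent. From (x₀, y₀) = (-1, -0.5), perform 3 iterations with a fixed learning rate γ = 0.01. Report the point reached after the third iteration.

(-0.729, -0.470596)

∇J = (10x, 2y)
Step 1: at (-1, -0.5), ∇J = (-10, -1) → (-1, -0.5) − 0.01·(-10, -1) = (-0.9, -0.49)
Step 2: at (-0.9, -0.49), ∇J = (-9, -0.98) → (-0.9, -0.49) − 0.01·(-9, -0.98) = (-0.81, -0.4802)
Step 3: at (-0.81, -0.4802), ∇J = (-8.1, -0.9604) → (-0.81, -0.4802) − 0.01·(-8.1, -0.9604) = (-0.729, -0.470596)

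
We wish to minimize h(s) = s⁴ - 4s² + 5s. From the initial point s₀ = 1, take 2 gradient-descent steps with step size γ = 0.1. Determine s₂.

0.8284

h′(s) = 4s³ - 8s + 5
s₁ = 1 − 0.1·1 = 0.9
s₂ = 0.9 − 0.1·0.716 = 0.8284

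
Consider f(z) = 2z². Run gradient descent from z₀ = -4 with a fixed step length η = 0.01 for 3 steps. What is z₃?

-3.538944

f′(z) = 4z
Step 1: f′(-4) = -16; z₁ = -4 − 0.01·(-16) = -3.84
Step 2: f′(-3.84) = -15.36; z₂ = -3.84 − 0.01·(-15.36) = -3.6864
Step 3: f′(-3.6864) = -14.7456; z₃ = -3.6864 − 0.01·(-14.7456) = -3.538944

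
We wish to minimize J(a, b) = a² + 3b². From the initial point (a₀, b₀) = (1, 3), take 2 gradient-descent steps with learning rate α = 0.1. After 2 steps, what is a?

0.64

∇J = (2a, 6b)
Step 1: at (1, 3), ∇J = (2, 18) → (1, 3) − 0.1·(2, 18) = (0.8, 1.2)
Step 2: at (0.8, 1.2), ∇J = (1.6, 7.2) → (0.8, 1.2) − 0.1·(1.6, 7.2) = (0.64, 0.48)
a = 0.64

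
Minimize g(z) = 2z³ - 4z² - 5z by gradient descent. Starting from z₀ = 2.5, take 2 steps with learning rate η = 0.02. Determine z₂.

g′(z) = 6z² - 8z - 5
z₁ = 2.5 − 0.02·12.5 = 2.25
z₂ = 2.25 − 0.02·7.375 = 2.1025

2.1025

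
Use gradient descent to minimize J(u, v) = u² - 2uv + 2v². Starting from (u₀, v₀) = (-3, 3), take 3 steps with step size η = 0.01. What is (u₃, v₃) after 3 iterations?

∇J = (2u - 2v, -2u + 4v)
(u₁, v₁) = (-3, 3) − 0.01·(-12, 18) = (-2.88, 2.82)
(u₂, v₂) = (-2.88, 2.82) − 0.01·(-11.4, 17.04) = (-2.766, 2.6496)
(u₃, v₃) = (-2.766, 2.6496) − 0.01·(-10.8312, 16.1304) = (-2.657688, 2.488296)

(-2.657688, 2.488296)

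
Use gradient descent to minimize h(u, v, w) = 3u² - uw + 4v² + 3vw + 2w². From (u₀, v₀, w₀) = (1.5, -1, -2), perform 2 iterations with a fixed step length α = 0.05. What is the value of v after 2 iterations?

0.02625

∇h = (6u - w, 8v + 3w, -u + 3v + 4w)
(u₁, v₁, w₁) = (1.5, -1, -2) − 0.05·(11, -14, -12.5) = (0.95, -0.3, -1.375)
(u₂, v₂, w₂) = (0.95, -0.3, -1.375) − 0.05·(7.075, -6.525, -7.35) = (0.59625, 0.02625, -1.0075)
v = 0.02625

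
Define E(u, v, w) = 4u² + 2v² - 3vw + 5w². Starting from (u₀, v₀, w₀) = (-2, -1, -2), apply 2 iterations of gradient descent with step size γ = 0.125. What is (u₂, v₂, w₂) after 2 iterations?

∇E = (8u, 4v - 3w, -3v + 10w)
Step 1: at (-2, -1, -2), ∇E = (-16, 2, -17) → (-2, -1, -2) − 0.125·(-16, 2, -17) = (0, -1.25, 0.125)
Step 2: at (0, -1.25, 0.125), ∇E = (0, -5.375, 5) → (0, -1.25, 0.125) − 0.125·(0, -5.375, 5) = (0, -0.578125, -0.5)

(0, -0.578125, -0.5)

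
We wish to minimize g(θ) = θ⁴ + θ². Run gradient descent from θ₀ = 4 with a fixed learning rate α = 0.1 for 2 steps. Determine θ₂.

g′(θ) = 4θ³ + 2θ
Step 1: g′(4) = 264; θ₁ = 4 − 0.1·264 = -22.4
Step 2: g′(-22.4) = -45002.496; θ₂ = -22.4 − 0.1·(-45002.496) = 4477.8496

4477.8496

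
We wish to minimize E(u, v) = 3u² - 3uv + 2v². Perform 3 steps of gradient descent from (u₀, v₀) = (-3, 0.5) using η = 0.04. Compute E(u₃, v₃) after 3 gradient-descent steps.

3.887695872

∇E = (6u - 3v, -3u + 4v)
(u₁, v₁) = (-3, 0.5) − 0.04·(-19.5, 11) = (-2.22, 0.06)
(u₂, v₂) = (-2.22, 0.06) − 0.04·(-13.5, 6.9) = (-1.68, -0.216)
(u₃, v₃) = (-1.68, -0.216) − 0.04·(-9.432, 4.176) = (-1.30272, -0.38304)
E(-1.30272, -0.38304) = 3.887695872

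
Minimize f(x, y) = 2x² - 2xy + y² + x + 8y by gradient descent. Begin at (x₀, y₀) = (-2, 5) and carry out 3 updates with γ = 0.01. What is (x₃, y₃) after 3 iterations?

(-1.522996, 4.36302)

∇f = (4x - 2y + 1, -2x + 2y + 8)
Step 1: at (-2, 5), ∇f = (-17, 22) → (-2, 5) − 0.01·(-17, 22) = (-1.83, 4.78)
Step 2: at (-1.83, 4.78), ∇f = (-15.88, 21.22) → (-1.83, 4.78) − 0.01·(-15.88, 21.22) = (-1.6712, 4.5678)
Step 3: at (-1.6712, 4.5678), ∇f = (-14.8204, 20.478) → (-1.6712, 4.5678) − 0.01·(-14.8204, 20.478) = (-1.522996, 4.36302)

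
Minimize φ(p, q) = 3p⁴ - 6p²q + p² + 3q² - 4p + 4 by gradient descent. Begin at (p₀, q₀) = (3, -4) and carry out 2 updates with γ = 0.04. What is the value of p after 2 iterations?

1885.56768

∇φ = (12p³ - 12pq + 2p - 4, -6p² + 6q)
(p₁, q₁) = (3, -4) − 0.04·(470, -78) = (-15.8, -0.88)
(p₂, q₂) = (-15.8, -0.88) − 0.04·(-47534.192, -1503.12) = (1885.56768, 59.2448)
p = 1885.56768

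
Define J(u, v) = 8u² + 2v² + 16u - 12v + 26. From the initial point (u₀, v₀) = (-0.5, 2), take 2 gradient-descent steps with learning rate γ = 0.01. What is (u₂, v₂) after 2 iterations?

∇J = (16u + 16, 4v - 12)
Step 1: at (-0.5, 2), ∇J = (8, -4) → (-0.5, 2) − 0.01·(8, -4) = (-0.58, 2.04)
Step 2: at (-0.58, 2.04), ∇J = (6.72, -3.84) → (-0.58, 2.04) − 0.01·(6.72, -3.84) = (-0.6472, 2.0784)

(-0.6472, 2.0784)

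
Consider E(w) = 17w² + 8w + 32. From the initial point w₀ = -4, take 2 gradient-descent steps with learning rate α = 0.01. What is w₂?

E′(w) = 34w + 8
w₁ = -4 − 0.01·(-128) = -2.72
w₂ = -2.72 − 0.01·(-84.48) = -1.8752

-1.8752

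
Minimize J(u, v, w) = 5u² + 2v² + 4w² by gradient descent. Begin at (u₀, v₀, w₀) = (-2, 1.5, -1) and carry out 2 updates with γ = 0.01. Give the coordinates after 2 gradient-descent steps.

(-1.62, 1.3824, -0.8464)

∇J = (10u, 4v, 8w)
Step 1: at (-2, 1.5, -1), ∇J = (-20, 6, -8) → (-2, 1.5, -1) − 0.01·(-20, 6, -8) = (-1.8, 1.44, -0.92)
Step 2: at (-1.8, 1.44, -0.92), ∇J = (-18, 5.76, -7.36) → (-1.8, 1.44, -0.92) − 0.01·(-18, 5.76, -7.36) = (-1.62, 1.3824, -0.8464)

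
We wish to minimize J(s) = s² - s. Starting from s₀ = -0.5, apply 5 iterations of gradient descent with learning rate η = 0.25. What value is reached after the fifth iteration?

0.46875

J′(s) = 2s - 1
s₁ = -0.5 − 0.25·(-2) = 0
s₂ = 0 − 0.25·(-1) = 0.25
s₃ = 0.25 − 0.25·(-0.5) = 0.375
s₄ = 0.375 − 0.25·(-0.25) = 0.4375
s₅ = 0.4375 − 0.25·(-0.125) = 0.46875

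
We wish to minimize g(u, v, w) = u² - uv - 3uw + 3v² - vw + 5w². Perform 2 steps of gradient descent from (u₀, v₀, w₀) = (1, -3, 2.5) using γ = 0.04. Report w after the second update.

∇g = (2u - v - 3w, -u + 6v - w, -3u - v + 10w)
(u₁, v₁, w₁) = (1, -3, 2.5) − 0.04·(-2.5, -21.5, 25) = (1.1, -2.14, 1.5)
(u₂, v₂, w₂) = (1.1, -2.14, 1.5) − 0.04·(-0.16, -15.44, 13.84) = (1.1064, -1.5224, 0.9464)
w = 0.9464

0.9464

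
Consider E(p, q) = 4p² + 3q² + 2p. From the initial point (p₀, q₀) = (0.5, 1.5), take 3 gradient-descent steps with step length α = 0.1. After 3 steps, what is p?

∇E = (8p + 2, 6q)
Step 1: at (0.5, 1.5), ∇E = (6, 9) → (0.5, 1.5) − 0.1·(6, 9) = (-0.1, 0.6)
Step 2: at (-0.1, 0.6), ∇E = (1.2, 3.6) → (-0.1, 0.6) − 0.1·(1.2, 3.6) = (-0.22, 0.24)
Step 3: at (-0.22, 0.24), ∇E = (0.24, 1.44) → (-0.22, 0.24) − 0.1·(0.24, 1.44) = (-0.244, 0.096)
p = -0.244

-0.244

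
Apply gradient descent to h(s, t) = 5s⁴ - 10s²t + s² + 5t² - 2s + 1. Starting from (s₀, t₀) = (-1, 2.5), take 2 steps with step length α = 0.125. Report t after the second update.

∇h = (20s³ - 20st + 2s - 2, -10s² + 10t)
(s₁, t₁) = (-1, 2.5) − 0.125·(26, 15) = (-4.25, 0.625)
(s₂, t₂) = (-4.25, 0.625) − 0.125·(-1492.6875, -174.375) = (182.3359375, 22.421875)
t = 22.421875

22.421875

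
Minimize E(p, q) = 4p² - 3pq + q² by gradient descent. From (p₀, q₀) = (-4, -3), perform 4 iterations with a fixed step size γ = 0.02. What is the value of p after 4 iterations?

-2.58806016

∇E = (8p - 3q, -3p + 2q)
(p₁, q₁) = (-4, -3) − 0.02·(-23, 6) = (-3.54, -3.12)
(p₂, q₂) = (-3.54, -3.12) − 0.02·(-18.96, 4.38) = (-3.1608, -3.2076)
(p₃, q₃) = (-3.1608, -3.2076) − 0.02·(-15.6636, 3.0672) = (-2.847528, -3.268944)
(p₄, q₄) = (-2.847528, -3.268944) − 0.02·(-12.973392, 2.004696) = (-2.58806016, -3.30903792)
p = -2.58806016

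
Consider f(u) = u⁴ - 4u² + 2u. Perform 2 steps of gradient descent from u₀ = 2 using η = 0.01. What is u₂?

f′(u) = 4u³ - 8u + 2
Step 1: f′(2) = 18; u₁ = 2 − 0.01·18 = 1.82
Step 2: f′(1.82) = 11.554272; u₂ = 1.82 − 0.01·11.554272 = 1.70445728

1.70445728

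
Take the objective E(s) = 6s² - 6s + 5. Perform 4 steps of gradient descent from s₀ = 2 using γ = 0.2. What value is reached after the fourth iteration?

E′(s) = 12s - 6
s₁ = 2 − 0.2·18 = -1.6
s₂ = -1.6 − 0.2·(-25.2) = 3.44
s₃ = 3.44 − 0.2·35.28 = -3.616
s₄ = -3.616 − 0.2·(-49.392) = 6.2624

6.2624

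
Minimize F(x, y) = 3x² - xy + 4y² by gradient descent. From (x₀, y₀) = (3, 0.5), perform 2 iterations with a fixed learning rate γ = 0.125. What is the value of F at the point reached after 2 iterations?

∇F = (6x - y, -x + 8y)
(x₁, y₁) = (3, 0.5) − 0.125·(17.5, 1) = (0.8125, 0.375)
(x₂, y₂) = (0.8125, 0.375) − 0.125·(4.5, 2.1875) = (0.25, 0.1015625)
F(0.25, 0.1015625) = 0.203369140625

0.203369140625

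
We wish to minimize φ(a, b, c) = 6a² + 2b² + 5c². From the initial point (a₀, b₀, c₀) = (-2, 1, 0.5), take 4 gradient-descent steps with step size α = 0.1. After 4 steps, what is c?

∇φ = (12a, 4b, 10c)
(a₁, b₁, c₁) = (-2, 1, 0.5) − 0.1·(-24, 4, 5) = (0.4, 0.6, 0)
(a₂, b₂, c₂) = (0.4, 0.6, 0) − 0.1·(4.8, 2.4, 0) = (-0.08, 0.36, 0)
(a₃, b₃, c₃) = (-0.08, 0.36, 0) − 0.1·(-0.96, 1.44, 0) = (0.016, 0.216, 0)
(a₄, b₄, c₄) = (0.016, 0.216, 0) − 0.1·(0.192, 0.864, 0) = (-0.0032, 0.1296, 0)
c = 0

0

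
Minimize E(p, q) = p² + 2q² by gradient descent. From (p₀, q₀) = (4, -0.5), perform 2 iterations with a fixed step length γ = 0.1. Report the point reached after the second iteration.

∇E = (2p, 4q)
Step 1: at (4, -0.5), ∇E = (8, -2) → (4, -0.5) − 0.1·(8, -2) = (3.2, -0.3)
Step 2: at (3.2, -0.3), ∇E = (6.4, -1.2) → (3.2, -0.3) − 0.1·(6.4, -1.2) = (2.56, -0.18)

(2.56, -0.18)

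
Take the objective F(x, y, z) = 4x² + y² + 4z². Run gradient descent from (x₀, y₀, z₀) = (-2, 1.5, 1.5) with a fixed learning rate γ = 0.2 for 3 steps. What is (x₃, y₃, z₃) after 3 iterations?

(0.432, 0.324, -0.324)

∇F = (8x, 2y, 8z)
(x₁, y₁, z₁) = (-2, 1.5, 1.5) − 0.2·(-16, 3, 12) = (1.2, 0.9, -0.9)
(x₂, y₂, z₂) = (1.2, 0.9, -0.9) − 0.2·(9.6, 1.8, -7.2) = (-0.72, 0.54, 0.54)
(x₃, y₃, z₃) = (-0.72, 0.54, 0.54) − 0.2·(-5.76, 1.08, 4.32) = (0.432, 0.324, -0.324)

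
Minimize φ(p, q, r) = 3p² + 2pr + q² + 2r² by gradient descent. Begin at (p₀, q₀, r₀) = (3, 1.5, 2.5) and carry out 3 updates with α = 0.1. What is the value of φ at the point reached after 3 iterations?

0.673824

∇φ = (6p + 2r, 2q, 2p + 4r)
Step 1: at (3, 1.5, 2.5), ∇φ = (23, 3, 16) → (3, 1.5, 2.5) − 0.1·(23, 3, 16) = (0.7, 1.2, 0.9)
Step 2: at (0.7, 1.2, 0.9), ∇φ = (6, 2.4, 5) → (0.7, 1.2, 0.9) − 0.1·(6, 2.4, 5) = (0.1, 0.96, 0.4)
Step 3: at (0.1, 0.96, 0.4), ∇φ = (1.4, 1.92, 1.8) → (0.1, 0.96, 0.4) − 0.1·(1.4, 1.92, 1.8) = (-0.04, 0.768, 0.22)
φ(-0.04, 0.768, 0.22) = 0.673824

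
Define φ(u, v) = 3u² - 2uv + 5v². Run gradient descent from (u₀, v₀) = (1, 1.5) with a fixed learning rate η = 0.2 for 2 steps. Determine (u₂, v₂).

(-0.52, 1.26)

∇φ = (6u - 2v, -2u + 10v)
(u₁, v₁) = (1, 1.5) − 0.2·(3, 13) = (0.4, -1.1)
(u₂, v₂) = (0.4, -1.1) − 0.2·(4.6, -11.8) = (-0.52, 1.26)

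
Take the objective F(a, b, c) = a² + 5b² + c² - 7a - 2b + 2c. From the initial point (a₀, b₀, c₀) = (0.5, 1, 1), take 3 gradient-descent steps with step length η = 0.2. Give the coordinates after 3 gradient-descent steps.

∇F = (2a - 7, 10b - 2, 2c + 2)
Step 1: at (0.5, 1, 1), ∇F = (-6, 8, 4) → (0.5, 1, 1) − 0.2·(-6, 8, 4) = (1.7, -0.6, 0.2)
Step 2: at (1.7, -0.6, 0.2), ∇F = (-3.6, -8, 2.4) → (1.7, -0.6, 0.2) − 0.2·(-3.6, -8, 2.4) = (2.42, 1, -0.28)
Step 3: at (2.42, 1, -0.28), ∇F = (-2.16, 8, 1.44) → (2.42, 1, -0.28) − 0.2·(-2.16, 8, 1.44) = (2.852, -0.6, -0.568)

(2.852, -0.6, -0.568)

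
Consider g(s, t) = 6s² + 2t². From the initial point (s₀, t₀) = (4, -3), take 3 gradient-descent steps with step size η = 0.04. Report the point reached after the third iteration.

∇g = (12s, 4t)
(s₁, t₁) = (4, -3) − 0.04·(48, -12) = (2.08, -2.52)
(s₂, t₂) = (2.08, -2.52) − 0.04·(24.96, -10.08) = (1.0816, -2.1168)
(s₃, t₃) = (1.0816, -2.1168) − 0.04·(12.9792, -8.4672) = (0.562432, -1.778112)

(0.562432, -1.778112)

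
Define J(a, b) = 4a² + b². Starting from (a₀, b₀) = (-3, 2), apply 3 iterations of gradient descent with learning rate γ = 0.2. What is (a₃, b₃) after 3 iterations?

(0.648, 0.432)

∇J = (8a, 2b)
(a₁, b₁) = (-3, 2) − 0.2·(-24, 4) = (1.8, 1.2)
(a₂, b₂) = (1.8, 1.2) − 0.2·(14.4, 2.4) = (-1.08, 0.72)
(a₃, b₃) = (-1.08, 0.72) − 0.2·(-8.64, 1.44) = (0.648, 0.432)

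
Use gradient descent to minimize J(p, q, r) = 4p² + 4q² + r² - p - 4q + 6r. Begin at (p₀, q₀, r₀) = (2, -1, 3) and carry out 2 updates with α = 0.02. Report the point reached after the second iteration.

∇J = (8p - 1, 8q - 4, 2r + 6)
(p₁, q₁, r₁) = (2, -1, 3) − 0.02·(15, -12, 12) = (1.7, -0.76, 2.76)
(p₂, q₂, r₂) = (1.7, -0.76, 2.76) − 0.02·(12.6, -10.08, 11.52) = (1.448, -0.5584, 2.5296)

(1.448, -0.5584, 2.5296)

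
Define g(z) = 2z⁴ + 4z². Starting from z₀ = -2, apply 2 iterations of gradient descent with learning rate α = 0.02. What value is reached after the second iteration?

g′(z) = 8z³ + 8z
z₁ = -2 − 0.02·(-80) = -0.4
z₂ = -0.4 − 0.02·(-3.712) = -0.32576

-0.32576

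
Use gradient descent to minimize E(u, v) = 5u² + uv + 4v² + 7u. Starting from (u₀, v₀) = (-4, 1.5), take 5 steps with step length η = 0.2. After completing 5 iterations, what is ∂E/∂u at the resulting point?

∇E = (10u + v + 7, u + 8v)
Step 1: at (-4, 1.5), ∇E = (-31.5, 8) → (-4, 1.5) − 0.2·(-31.5, 8) = (2.3, -0.1)
Step 2: at (2.3, -0.1), ∇E = (29.9, 1.5) → (2.3, -0.1) − 0.2·(29.9, 1.5) = (-3.68, -0.4)
Step 3: at (-3.68, -0.4), ∇E = (-30.2, -6.88) → (-3.68, -0.4) − 0.2·(-30.2, -6.88) = (2.36, 0.976)
Step 4: at (2.36, 0.976), ∇E = (31.576, 10.168) → (2.36, 0.976) − 0.2·(31.576, 10.168) = (-3.9552, -1.0576)
Step 5: at (-3.9552, -1.0576), ∇E = (-33.6096, -12.416) → (-3.9552, -1.0576) − 0.2·(-33.6096, -12.416) = (2.76672, 1.4256)
∂E/∂u at (2.76672, 1.4256) = 36.0928

36.0928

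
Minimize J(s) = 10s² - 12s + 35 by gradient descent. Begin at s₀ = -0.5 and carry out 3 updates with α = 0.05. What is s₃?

J′(s) = 20s - 12
s₁ = -0.5 − 0.05·(-22) = 0.6
s₂ = 0.6 − 0.05·0 = 0.6
s₃ = 0.6 − 0.05·0 = 0.6

0.6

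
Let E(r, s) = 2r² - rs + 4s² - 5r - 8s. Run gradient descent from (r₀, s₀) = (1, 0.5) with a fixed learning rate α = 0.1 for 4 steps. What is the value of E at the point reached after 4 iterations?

-8.624485265

∇E = (4r - s - 5, -r + 8s - 8)
Step 1: at (1, 0.5), ∇E = (-1.5, -5) → (1, 0.5) − 0.1·(-1.5, -5) = (1.15, 1)
Step 2: at (1.15, 1), ∇E = (-1.4, -1.15) → (1.15, 1) − 0.1·(-1.4, -1.15) = (1.29, 1.115)
Step 3: at (1.29, 1.115), ∇E = (-0.955, -0.37) → (1.29, 1.115) − 0.1·(-0.955, -0.37) = (1.3855, 1.152)
Step 4: at (1.3855, 1.152), ∇E = (-0.61, -0.1695) → (1.3855, 1.152) − 0.1·(-0.61, -0.1695) = (1.4465, 1.16895)
E(1.4465, 1.16895) = -8.624485265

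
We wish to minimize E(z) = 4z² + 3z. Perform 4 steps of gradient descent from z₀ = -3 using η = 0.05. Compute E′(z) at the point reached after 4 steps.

E′(z) = 8z + 3
z₁ = -3 − 0.05·(-21) = -1.95
z₂ = -1.95 − 0.05·(-12.6) = -1.32
z₃ = -1.32 − 0.05·(-7.56) = -0.942
z₄ = -0.942 − 0.05·(-4.536) = -0.7152
E′(z) at (-0.7152) = -2.7216

-2.7216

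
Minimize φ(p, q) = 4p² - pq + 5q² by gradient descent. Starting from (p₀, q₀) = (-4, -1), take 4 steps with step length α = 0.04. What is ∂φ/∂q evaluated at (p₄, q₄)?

-2.11064832

∇φ = (8p - q, -p + 10q)
Step 1: at (-4, -1), ∇φ = (-31, -6) → (-4, -1) − 0.04·(-31, -6) = (-2.76, -0.76)
Step 2: at (-2.76, -0.76), ∇φ = (-21.32, -4.84) → (-2.76, -0.76) − 0.04·(-21.32, -4.84) = (-1.9072, -0.5664)
Step 3: at (-1.9072, -0.5664), ∇φ = (-14.6912, -3.7568) → (-1.9072, -0.5664) − 0.04·(-14.6912, -3.7568) = (-1.319552, -0.416128)
Step 4: at (-1.319552, -0.416128), ∇φ = (-10.140288, -2.841728) → (-1.319552, -0.416128) − 0.04·(-10.140288, -2.841728) = (-0.91394048, -0.30245888)
∂φ/∂q at (-0.91394048, -0.30245888) = -2.11064832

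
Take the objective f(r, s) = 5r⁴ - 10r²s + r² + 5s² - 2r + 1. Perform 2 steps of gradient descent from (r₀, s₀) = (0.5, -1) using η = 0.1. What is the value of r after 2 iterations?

-0.09575

∇f = (20r³ - 20rs + 2r - 2, -10r² + 10s)
(r₁, s₁) = (0.5, -1) − 0.1·(11.5, -12.5) = (-0.65, 0.25)
(r₂, s₂) = (-0.65, 0.25) − 0.1·(-5.5425, -1.725) = (-0.09575, 0.4225)
r = -0.09575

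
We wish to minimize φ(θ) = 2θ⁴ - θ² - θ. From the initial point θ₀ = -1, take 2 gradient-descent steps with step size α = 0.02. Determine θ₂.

φ′(θ) = 8θ³ - 2θ - 1
θ₁ = -1 − 0.02·(-7) = -0.86
θ₂ = -0.86 − 0.02·(-4.368448) = -0.77263104

-0.77263104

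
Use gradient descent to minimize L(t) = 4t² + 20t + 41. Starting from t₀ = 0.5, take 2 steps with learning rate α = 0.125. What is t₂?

L′(t) = 8t + 20
Step 1: L′(0.5) = 24; t₁ = 0.5 − 0.125·24 = -2.5
Step 2: L′(-2.5) = 0; t₂ = -2.5 − 0.125·0 = -2.5

-2.5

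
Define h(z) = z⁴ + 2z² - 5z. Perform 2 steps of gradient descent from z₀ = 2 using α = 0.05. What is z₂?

h′(z) = 4z³ + 4z - 5
z₁ = 2 − 0.05·35 = 0.25
z₂ = 0.25 − 0.05·(-3.9375) = 0.446875

0.446875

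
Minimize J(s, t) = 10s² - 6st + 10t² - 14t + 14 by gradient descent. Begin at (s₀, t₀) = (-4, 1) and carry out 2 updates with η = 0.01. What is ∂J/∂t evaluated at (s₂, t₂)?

11.052

∇J = (20s - 6t, -6s + 20t - 14)
Step 1: at (-4, 1), ∇J = (-86, 30) → (-4, 1) − 0.01·(-86, 30) = (-3.14, 0.7)
Step 2: at (-3.14, 0.7), ∇J = (-67, 18.84) → (-3.14, 0.7) − 0.01·(-67, 18.84) = (-2.47, 0.5116)
∂J/∂t at (-2.47, 0.5116) = 11.052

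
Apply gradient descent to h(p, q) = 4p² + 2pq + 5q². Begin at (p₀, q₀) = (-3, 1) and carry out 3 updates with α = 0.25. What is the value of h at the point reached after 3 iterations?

107.421875

∇h = (8p + 2q, 2p + 10q)
(p₁, q₁) = (-3, 1) − 0.25·(-22, 4) = (2.5, 0)
(p₂, q₂) = (2.5, 0) − 0.25·(20, 5) = (-2.5, -1.25)
(p₃, q₃) = (-2.5, -1.25) − 0.25·(-22.5, -17.5) = (3.125, 3.125)
h(3.125, 3.125) = 107.421875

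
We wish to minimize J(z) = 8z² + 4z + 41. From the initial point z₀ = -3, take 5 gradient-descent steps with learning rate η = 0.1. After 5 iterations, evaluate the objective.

J′(z) = 16z + 4
Step 1: J′(-3) = -44; z₁ = -3 − 0.1·(-44) = 1.4
Step 2: J′(1.4) = 26.4; z₂ = 1.4 − 0.1·26.4 = -1.24
Step 3: J′(-1.24) = -15.84; z₃ = -1.24 − 0.1·(-15.84) = 0.344
Step 4: J′(0.344) = 9.504; z₄ = 0.344 − 0.1·9.504 = -0.6064
Step 5: J′(-0.6064) = -5.7024; z₅ = -0.6064 − 0.1·(-5.7024) = -0.03616
J(-0.03616) = 40.8658203648

40.8658203648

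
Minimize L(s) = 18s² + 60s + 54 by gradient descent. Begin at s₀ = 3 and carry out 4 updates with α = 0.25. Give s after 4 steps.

19113

L′(s) = 36s + 60
s₁ = 3 − 0.25·168 = -39
s₂ = -39 − 0.25·(-1344) = 297
s₃ = 297 − 0.25·10752 = -2391
s₄ = -2391 − 0.25·(-86016) = 19113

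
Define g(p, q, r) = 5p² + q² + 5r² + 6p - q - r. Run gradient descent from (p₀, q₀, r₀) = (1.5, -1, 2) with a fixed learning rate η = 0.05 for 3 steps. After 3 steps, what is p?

∇g = (10p + 6, 2q - 1, 10r - 1)
(p₁, q₁, r₁) = (1.5, -1, 2) − 0.05·(21, -3, 19) = (0.45, -0.85, 1.05)
(p₂, q₂, r₂) = (0.45, -0.85, 1.05) − 0.05·(10.5, -2.7, 9.5) = (-0.075, -0.715, 0.575)
(p₃, q₃, r₃) = (-0.075, -0.715, 0.575) − 0.05·(5.25, -2.43, 4.75) = (-0.3375, -0.5935, 0.3375)
p = -0.3375

-0.3375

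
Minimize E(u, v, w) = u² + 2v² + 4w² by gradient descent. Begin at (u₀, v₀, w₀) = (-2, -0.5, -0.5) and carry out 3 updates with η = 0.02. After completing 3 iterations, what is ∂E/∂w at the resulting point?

∇E = (2u, 4v, 8w)
(u₁, v₁, w₁) = (-2, -0.5, -0.5) − 0.02·(-4, -2, -4) = (-1.92, -0.46, -0.42)
(u₂, v₂, w₂) = (-1.92, -0.46, -0.42) − 0.02·(-3.84, -1.84, -3.36) = (-1.8432, -0.4232, -0.3528)
(u₃, v₃, w₃) = (-1.8432, -0.4232, -0.3528) − 0.02·(-3.6864, -1.6928, -2.8224) = (-1.769472, -0.389344, -0.296352)
∂E/∂w at (-1.769472, -0.389344, -0.296352) = -2.370816

-2.370816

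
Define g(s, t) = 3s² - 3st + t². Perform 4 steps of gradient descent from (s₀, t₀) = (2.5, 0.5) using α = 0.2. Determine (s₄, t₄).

∇g = (6s - 3t, -3s + 2t)
(s₁, t₁) = (2.5, 0.5) − 0.2·(13.5, -6.5) = (-0.2, 1.8)
(s₂, t₂) = (-0.2, 1.8) − 0.2·(-6.6, 4.2) = (1.12, 0.96)
(s₃, t₃) = (1.12, 0.96) − 0.2·(3.84, -1.44) = (0.352, 1.248)
(s₄, t₄) = (0.352, 1.248) − 0.2·(-1.632, 1.44) = (0.6784, 0.96)

(0.6784, 0.96)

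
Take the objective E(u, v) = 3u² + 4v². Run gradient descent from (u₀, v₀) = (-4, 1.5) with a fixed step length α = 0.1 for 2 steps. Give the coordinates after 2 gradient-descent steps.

(-0.64, 0.06)

∇E = (6u, 8v)
(u₁, v₁) = (-4, 1.5) − 0.1·(-24, 12) = (-1.6, 0.3)
(u₂, v₂) = (-1.6, 0.3) − 0.1·(-9.6, 2.4) = (-0.64, 0.06)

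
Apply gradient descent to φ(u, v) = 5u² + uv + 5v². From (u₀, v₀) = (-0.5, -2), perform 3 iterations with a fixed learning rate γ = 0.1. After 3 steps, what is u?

0.002

∇φ = (10u + v, u + 10v)
(u₁, v₁) = (-0.5, -2) − 0.1·(-7, -20.5) = (0.2, 0.05)
(u₂, v₂) = (0.2, 0.05) − 0.1·(2.05, 0.7) = (-0.005, -0.02)
(u₃, v₃) = (-0.005, -0.02) − 0.1·(-0.07, -0.205) = (0.002, 0.0005)
u = 0.002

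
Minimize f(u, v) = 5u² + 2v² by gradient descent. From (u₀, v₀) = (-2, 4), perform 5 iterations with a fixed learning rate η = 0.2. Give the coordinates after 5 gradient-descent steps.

(2, 0.00128)

∇f = (10u, 4v)
Step 1: at (-2, 4), ∇f = (-20, 16) → (-2, 4) − 0.2·(-20, 16) = (2, 0.8)
Step 2: at (2, 0.8), ∇f = (20, 3.2) → (2, 0.8) − 0.2·(20, 3.2) = (-2, 0.16)
Step 3: at (-2, 0.16), ∇f = (-20, 0.64) → (-2, 0.16) − 0.2·(-20, 0.64) = (2, 0.032)
Step 4: at (2, 0.032), ∇f = (20, 0.128) → (2, 0.032) − 0.2·(20, 0.128) = (-2, 0.0064)
Step 5: at (-2, 0.0064), ∇f = (-20, 0.0256) → (-2, 0.0064) − 0.2·(-20, 0.0256) = (2, 0.00128)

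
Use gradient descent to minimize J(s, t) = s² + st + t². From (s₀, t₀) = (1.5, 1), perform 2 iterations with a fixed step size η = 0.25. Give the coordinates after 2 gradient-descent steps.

∇J = (2s + t, s + 2t)
(s₁, t₁) = (1.5, 1) − 0.25·(4, 3.5) = (0.5, 0.125)
(s₂, t₂) = (0.5, 0.125) − 0.25·(1.125, 0.75) = (0.21875, -0.0625)

(0.21875, -0.0625)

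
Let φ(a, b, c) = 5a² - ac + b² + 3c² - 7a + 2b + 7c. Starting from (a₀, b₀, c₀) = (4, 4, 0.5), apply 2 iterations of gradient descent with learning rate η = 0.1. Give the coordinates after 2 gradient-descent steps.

(0.69, 2.2, -0.665)

∇φ = (10a - c - 7, 2b + 2, -a + 6c + 7)
(a₁, b₁, c₁) = (4, 4, 0.5) − 0.1·(32.5, 10, 6) = (0.75, 3, -0.1)
(a₂, b₂, c₂) = (0.75, 3, -0.1) − 0.1·(0.6, 8, 5.65) = (0.69, 2.2, -0.665)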